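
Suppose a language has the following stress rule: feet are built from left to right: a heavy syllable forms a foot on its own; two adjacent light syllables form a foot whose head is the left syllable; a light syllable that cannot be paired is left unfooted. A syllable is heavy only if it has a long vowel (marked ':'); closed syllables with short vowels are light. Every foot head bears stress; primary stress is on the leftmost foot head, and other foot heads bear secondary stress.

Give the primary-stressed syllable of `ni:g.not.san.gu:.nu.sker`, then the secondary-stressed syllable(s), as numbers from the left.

primary 1, secondary 2, 4, 5

Weights: 1 ni:g H, 2 not L, 3 san L, 4 gu: H, 5 nu L, 6 sker L.
Parse left to right (heavy = foot alone; LL = one foot; stranded L unfooted): (ˈni:g) (ˈnot.san) (ˈgu:) (ˈnu.sker).
Foot heads: 1, 2, 4, 5.
Primary stress on the leftmost head = syllable 1.
Secondary stress on 2, 4, 5: ˈni:g.ˌnot.san.ˌgu:.ˌnu.sker.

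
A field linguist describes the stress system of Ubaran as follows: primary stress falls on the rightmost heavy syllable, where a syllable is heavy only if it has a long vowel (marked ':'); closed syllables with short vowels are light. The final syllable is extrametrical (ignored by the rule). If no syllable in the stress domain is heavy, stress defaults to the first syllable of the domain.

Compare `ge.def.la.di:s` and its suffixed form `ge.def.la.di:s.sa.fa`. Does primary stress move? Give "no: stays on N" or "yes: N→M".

yes: 1→4

Base `ge.def.la.di:s` (4 syllables):
  The final syllable (4, di:s) is extrametrical; the stress domain is syllables 1–3.
  Weights: 1 ge L, 2 def L, 3 la L.
  No heavy syllable in the domain; default to the first syllable of the domain = syllable 1.
  → primary stress on syllable 1.
Suffixed `ge.def.la.di:s.sa.fa` (6 syllables):
  The final syllable (6, fa) is extrametrical; the stress domain is syllables 1–5.
  Weights: 1 ge L, 2 def L, 3 la L, 4 di:s H, 5 sa L.
  Heavy syllables in the domain: 4. The rightmost is syllable 4 (di:s).
  → primary stress on syllable 4.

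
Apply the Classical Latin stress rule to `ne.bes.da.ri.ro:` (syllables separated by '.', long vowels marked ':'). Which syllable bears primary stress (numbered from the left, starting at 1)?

Classical Latin: stress the penult if heavy (long vowel or closed), else the antepenult.
Weights: 3 da L, 4 ri L, 5 ro: H.
The penult (syllable 4, ri) is light, so stress falls on the antepenult (syllable 3, da).
Stress on syllable 3: ne.bes.ˈda.ri.ro:.

3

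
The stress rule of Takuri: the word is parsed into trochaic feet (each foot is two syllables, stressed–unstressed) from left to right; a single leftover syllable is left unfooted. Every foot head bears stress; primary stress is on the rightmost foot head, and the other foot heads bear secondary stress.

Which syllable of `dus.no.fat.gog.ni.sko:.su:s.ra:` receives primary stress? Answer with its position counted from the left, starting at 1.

7

Parse left to right into trochaic (ˈσσ) feet: (ˈdus.no) (ˈfat.gog) (ˈni.sko:) (ˈsu:s.ra:).
Foot heads (stressed positions): 1, 3, 5, 7.
End Rule Rightmost: primary stress on the rightmost head = syllable 7.
Primary stress: syllable 7 → dus.no.fat.gog.ni.sko:.ˈsu:s.ra:.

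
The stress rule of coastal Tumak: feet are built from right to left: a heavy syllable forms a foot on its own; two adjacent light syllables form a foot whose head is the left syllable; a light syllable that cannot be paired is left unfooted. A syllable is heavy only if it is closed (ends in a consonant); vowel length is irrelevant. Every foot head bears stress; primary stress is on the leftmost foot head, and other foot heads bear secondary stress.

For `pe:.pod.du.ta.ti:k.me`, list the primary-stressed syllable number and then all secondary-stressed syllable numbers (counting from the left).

Weights: 1 pe: L, 2 pod H, 3 du L, 4 ta L, 5 ti:k H, 6 me L.
Parse right to left (heavy = foot alone; LL = one foot; stranded L unfooted): pe: (ˈpod) (ˈdu.ta) (ˈti:k) me.
Foot heads: 2, 3, 5.
Primary stress on the leftmost head = syllable 2.
Secondary stress on 3, 5: pe:.ˈpod.ˌdu.ta.ˌti:k.me.

primary 2, secondary 3, 5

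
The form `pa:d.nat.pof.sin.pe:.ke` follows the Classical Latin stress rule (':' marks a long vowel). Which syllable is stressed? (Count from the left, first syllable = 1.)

Classical Latin: stress the penult if heavy (long vowel or closed), else the antepenult.
Weights: 4 sin H, 5 pe: H, 6 ke L.
The penult (syllable 5, pe:) is heavy, so it takes stress.
Stress on syllable 5: pa:d.nat.pof.sin.ˈpe:.ke.

5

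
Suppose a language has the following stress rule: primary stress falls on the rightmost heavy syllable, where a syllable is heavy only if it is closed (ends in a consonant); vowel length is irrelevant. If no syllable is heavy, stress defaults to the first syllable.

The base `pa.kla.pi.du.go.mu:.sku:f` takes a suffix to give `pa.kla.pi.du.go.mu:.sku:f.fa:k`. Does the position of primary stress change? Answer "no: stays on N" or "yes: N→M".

yes: 7→8

Base `pa.kla.pi.du.go.mu:.sku:f` (7 syllables):
  Weights: 1 pa L, 2 kla L, 3 pi L, 4 du L, 5 go L, 6 mu: L, 7 sku:f H.
  Heavy syllables in the domain: 7. The rightmost is syllable 7 (sku:f).
  → primary stress on syllable 7.
Suffixed `pa.kla.pi.du.go.mu:.sku:f.fa:k` (8 syllables):
  Weights: 1 pa L, 2 kla L, 3 pi L, 4 du L, 5 go L, 6 mu: L, 7 sku:f H, 8 fa:k H.
  Heavy syllables in the domain: 7, 8. The rightmost is syllable 8 (fa:k).
  → primary stress on syllable 8.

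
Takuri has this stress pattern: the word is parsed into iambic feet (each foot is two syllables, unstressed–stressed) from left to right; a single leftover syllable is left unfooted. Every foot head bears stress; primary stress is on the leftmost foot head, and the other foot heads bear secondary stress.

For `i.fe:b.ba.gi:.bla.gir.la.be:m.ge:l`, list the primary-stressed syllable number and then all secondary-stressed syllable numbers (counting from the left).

primary 2, secondary 4, 6, 8

Parse left to right into iambic (σˈσ) feet: (i.ˈfe:b) (ba.ˈgi:) (bla.ˈgir) (la.ˈbe:m) ge:l. Syllable 9 is left unfooted.
Foot heads (stressed positions): 2, 4, 6, 8.
End Rule Leftmost: primary stress on the leftmost head = syllable 2.
Secondary stress on 4, 6, 8: i.ˈfe:b.ba.ˌgi:.bla.ˌgir.la.ˌbe:m.ge:l.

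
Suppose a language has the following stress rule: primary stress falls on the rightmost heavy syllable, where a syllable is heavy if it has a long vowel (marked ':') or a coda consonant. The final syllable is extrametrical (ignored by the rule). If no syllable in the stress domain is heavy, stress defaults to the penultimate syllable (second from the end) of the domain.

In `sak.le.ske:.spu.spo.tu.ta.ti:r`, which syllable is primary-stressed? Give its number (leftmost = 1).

The final syllable (8, ti:r) is extrametrical; the stress domain is syllables 1–7.
Weights: 1 sak H, 2 le L, 3 ske: H, 4 spu L, 5 spo L, 6 tu L, 7 ta L.
Heavy syllables in the domain: 1, 3. The rightmost is syllable 3 (ske:).
Primary stress: syllable 3 → sak.le.ˈske:.spu.spo.tu.ta.ti:r.

3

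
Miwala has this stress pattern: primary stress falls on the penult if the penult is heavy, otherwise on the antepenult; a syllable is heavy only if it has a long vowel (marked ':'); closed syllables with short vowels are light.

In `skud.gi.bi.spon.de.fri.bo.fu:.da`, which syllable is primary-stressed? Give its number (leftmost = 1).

8

Weights: 7 bo L, 8 fu: H, 9 da L.
The penult (syllable 8, fu:) is heavy, so it takes stress.
Primary stress: syllable 8 → skud.gi.bi.spon.de.fri.bo.ˈfu:.da.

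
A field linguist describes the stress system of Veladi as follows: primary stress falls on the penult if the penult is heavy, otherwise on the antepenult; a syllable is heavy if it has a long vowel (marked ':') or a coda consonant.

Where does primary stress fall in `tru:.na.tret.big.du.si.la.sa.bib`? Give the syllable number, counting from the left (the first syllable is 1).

Weights: 7 la L, 8 sa L, 9 bib H.
The penult (syllable 8, sa) is light, so stress falls on the antepenult (syllable 7, la).
Primary stress: syllable 7 → tru:.na.tret.big.du.si.ˈla.sa.bib.

7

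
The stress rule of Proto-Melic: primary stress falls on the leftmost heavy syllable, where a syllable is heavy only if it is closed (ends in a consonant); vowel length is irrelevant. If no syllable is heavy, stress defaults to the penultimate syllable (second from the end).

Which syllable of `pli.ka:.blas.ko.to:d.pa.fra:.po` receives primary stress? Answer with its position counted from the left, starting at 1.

Weights: 1 pli L, 2 ka: L, 3 blas H, 4 ko L, 5 to:d H, 6 pa L, 7 fra: L, 8 po L.
Heavy syllables in the domain: 3, 5. The leftmost is syllable 3 (blas).
Primary stress: syllable 3 → pli.ka:.ˈblas.ko.to:d.pa.fra:.po.

3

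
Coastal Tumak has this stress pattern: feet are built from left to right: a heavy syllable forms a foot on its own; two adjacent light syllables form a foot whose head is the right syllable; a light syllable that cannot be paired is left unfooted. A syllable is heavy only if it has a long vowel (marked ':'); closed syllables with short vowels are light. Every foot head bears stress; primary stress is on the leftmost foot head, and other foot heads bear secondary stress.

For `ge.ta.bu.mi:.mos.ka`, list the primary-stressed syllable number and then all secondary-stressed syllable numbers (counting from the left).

Weights: 1 ge L, 2 ta L, 3 bu L, 4 mi: H, 5 mos L, 6 ka L.
Parse left to right (heavy = foot alone; LL = one foot; stranded L unfooted): (ge.ˈta) bu (ˈmi:) (mos.ˈka).
Foot heads: 2, 4, 6.
Primary stress on the leftmost head = syllable 2.
Secondary stress on 4, 6: ge.ˈta.bu.ˌmi:.mos.ˌka.

primary 2, secondary 4, 6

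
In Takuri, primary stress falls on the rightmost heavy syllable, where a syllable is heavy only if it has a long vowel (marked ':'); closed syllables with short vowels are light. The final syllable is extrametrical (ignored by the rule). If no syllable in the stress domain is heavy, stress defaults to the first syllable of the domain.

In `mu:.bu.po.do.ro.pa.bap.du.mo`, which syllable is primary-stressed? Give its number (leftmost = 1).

The final syllable (9, mo) is extrametrical; the stress domain is syllables 1–8.
Weights: 1 mu: H, 2 bu L, 3 po L, 4 do L, 5 ro L, 6 pa L, 7 bap L, 8 du L.
Heavy syllables in the domain: 1. The rightmost is syllable 1 (mu:).
Primary stress: syllable 1 → ˈmu:.bu.po.do.ro.pa.bap.du.mo.

1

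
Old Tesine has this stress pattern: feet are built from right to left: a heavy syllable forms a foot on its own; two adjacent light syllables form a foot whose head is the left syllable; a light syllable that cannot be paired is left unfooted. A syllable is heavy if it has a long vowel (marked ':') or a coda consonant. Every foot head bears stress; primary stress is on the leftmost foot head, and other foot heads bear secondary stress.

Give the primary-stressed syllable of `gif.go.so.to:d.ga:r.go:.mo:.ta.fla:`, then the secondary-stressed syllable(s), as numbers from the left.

primary 1, secondary 2, 4, 5, 6, 7, 9

Weights: 1 gif H, 2 go L, 3 so L, 4 to:d H, 5 ga:r H, 6 go: H, 7 mo: H, 8 ta L, 9 fla: H.
Parse right to left (heavy = foot alone; LL = one foot; stranded L unfooted): (ˈgif) (ˈgo.so) (ˈto:d) (ˈga:r) (ˈgo:) (ˈmo:) ta (ˈfla:).
Foot heads: 1, 2, 4, 5, 6, 7, 9.
Primary stress on the leftmost head = syllable 1.
Secondary stress on 2, 4, 5, 6, 7, 9: ˈgif.ˌgo.so.ˌto:d.ˌga:r.ˌgo:.ˌmo:.ta.ˌfla:.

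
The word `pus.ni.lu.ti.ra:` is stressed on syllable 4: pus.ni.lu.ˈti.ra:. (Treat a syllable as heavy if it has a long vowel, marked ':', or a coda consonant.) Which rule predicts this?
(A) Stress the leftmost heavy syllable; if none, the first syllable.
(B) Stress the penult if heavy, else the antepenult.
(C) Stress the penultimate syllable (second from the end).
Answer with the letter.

C

Rule A → syllable 1 (observed: 4).
Rule B → syllable 3 (observed: 4).
Rule C → syllable 4 ✓.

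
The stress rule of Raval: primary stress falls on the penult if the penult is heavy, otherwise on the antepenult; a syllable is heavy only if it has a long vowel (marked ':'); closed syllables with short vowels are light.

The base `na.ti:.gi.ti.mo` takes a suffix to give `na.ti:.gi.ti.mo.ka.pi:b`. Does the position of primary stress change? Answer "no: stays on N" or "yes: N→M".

yes: 3→5

Base `na.ti:.gi.ti.mo` (5 syllables):
  Weights: 3 gi L, 4 ti L, 5 mo L.
  The penult (syllable 4, ti) is light, so stress falls on the antepenult (syllable 3, gi).
  → primary stress on syllable 3.
Suffixed `na.ti:.gi.ti.mo.ka.pi:b` (7 syllables):
  Weights: 5 mo L, 6 ka L, 7 pi:b H.
  The penult (syllable 6, ka) is light, so stress falls on the antepenult (syllable 5, mo).
  → primary stress on syllable 5.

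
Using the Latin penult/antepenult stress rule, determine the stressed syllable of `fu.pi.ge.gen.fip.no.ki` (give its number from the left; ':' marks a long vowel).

Classical Latin: stress the penult if heavy (long vowel or closed), else the antepenult.
Weights: 5 fip H, 6 no L, 7 ki L.
The penult (syllable 6, no) is light, so stress falls on the antepenult (syllable 5, fip).
Stress on syllable 5: fu.pi.ge.gen.ˈfip.no.ki.

5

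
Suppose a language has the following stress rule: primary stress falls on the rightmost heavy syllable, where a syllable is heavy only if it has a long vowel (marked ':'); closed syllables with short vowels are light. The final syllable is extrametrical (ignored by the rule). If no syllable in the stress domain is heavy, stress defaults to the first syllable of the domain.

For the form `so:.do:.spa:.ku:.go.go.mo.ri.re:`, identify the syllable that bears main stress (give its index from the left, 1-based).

4

The final syllable (9, re:) is extrametrical; the stress domain is syllables 1–8.
Weights: 1 so: H, 2 do: H, 3 spa: H, 4 ku: H, 5 go L, 6 go L, 7 mo L, 8 ri L.
Heavy syllables in the domain: 1, 2, 3, 4. The rightmost is syllable 4 (ku:).
Primary stress: syllable 4 → so:.do:.spa:.ˈku:.go.go.mo.ri.re:.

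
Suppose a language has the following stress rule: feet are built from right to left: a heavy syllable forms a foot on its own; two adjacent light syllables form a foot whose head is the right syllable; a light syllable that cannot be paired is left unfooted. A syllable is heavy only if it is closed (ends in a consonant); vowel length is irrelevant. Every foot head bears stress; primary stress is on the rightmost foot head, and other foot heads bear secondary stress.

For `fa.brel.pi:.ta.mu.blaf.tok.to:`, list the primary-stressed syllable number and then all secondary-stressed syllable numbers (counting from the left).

primary 7, secondary 2, 5, 6

Weights: 1 fa L, 2 brel H, 3 pi: L, 4 ta L, 5 mu L, 6 blaf H, 7 tok H, 8 to: L.
Parse right to left (heavy = foot alone; LL = one foot; stranded L unfooted): fa (ˈbrel) pi: (ta.ˈmu) (ˈblaf) (ˈtok) to:.
Foot heads: 2, 5, 6, 7.
Primary stress on the rightmost head = syllable 7.
Secondary stress on 2, 5, 6: fa.ˌbrel.pi:.ta.ˌmu.ˌblaf.ˈtok.to:.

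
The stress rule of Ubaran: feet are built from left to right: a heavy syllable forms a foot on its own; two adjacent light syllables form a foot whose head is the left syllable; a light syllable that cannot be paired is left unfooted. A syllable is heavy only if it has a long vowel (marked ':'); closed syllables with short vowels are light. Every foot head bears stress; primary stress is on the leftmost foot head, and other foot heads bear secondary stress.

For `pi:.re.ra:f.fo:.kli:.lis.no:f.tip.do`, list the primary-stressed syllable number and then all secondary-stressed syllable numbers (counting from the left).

Weights: 1 pi: H, 2 re L, 3 ra:f H, 4 fo: H, 5 kli: H, 6 lis L, 7 no:f H, 8 tip L, 9 do L.
Parse left to right (heavy = foot alone; LL = one foot; stranded L unfooted): (ˈpi:) re (ˈra:f) (ˈfo:) (ˈkli:) lis (ˈno:f) (ˈtip.do).
Foot heads: 1, 3, 4, 5, 7, 8.
Primary stress on the leftmost head = syllable 1.
Secondary stress on 3, 4, 5, 7, 8: ˈpi:.re.ˌra:f.ˌfo:.ˌkli:.lis.ˌno:f.ˌtip.do.

primary 1, secondary 3, 4, 5, 7, 8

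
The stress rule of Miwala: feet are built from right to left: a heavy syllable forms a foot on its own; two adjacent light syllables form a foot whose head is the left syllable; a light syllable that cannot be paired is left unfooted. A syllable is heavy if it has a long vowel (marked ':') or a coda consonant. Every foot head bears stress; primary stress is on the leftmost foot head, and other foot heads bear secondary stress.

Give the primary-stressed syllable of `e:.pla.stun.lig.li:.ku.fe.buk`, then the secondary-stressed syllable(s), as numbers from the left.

Weights: 1 e: H, 2 pla L, 3 stun H, 4 lig H, 5 li: H, 6 ku L, 7 fe L, 8 buk H.
Parse right to left (heavy = foot alone; LL = one foot; stranded L unfooted): (ˈe:) pla (ˈstun) (ˈlig) (ˈli:) (ˈku.fe) (ˈbuk).
Foot heads: 1, 3, 4, 5, 6, 8.
Primary stress on the leftmost head = syllable 1.
Secondary stress on 3, 4, 5, 6, 8: ˈe:.pla.ˌstun.ˌlig.ˌli:.ˌku.fe.ˌbuk.

primary 1, secondary 3, 4, 5, 6, 8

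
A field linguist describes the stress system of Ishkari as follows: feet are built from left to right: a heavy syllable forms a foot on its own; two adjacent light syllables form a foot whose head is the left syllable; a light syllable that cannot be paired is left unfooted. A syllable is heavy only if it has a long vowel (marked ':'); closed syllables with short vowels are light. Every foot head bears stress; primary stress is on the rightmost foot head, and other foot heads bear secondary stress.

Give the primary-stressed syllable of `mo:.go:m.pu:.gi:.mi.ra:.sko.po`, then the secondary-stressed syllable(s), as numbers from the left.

primary 7, secondary 1, 2, 3, 4, 6

Weights: 1 mo: H, 2 go:m H, 3 pu: H, 4 gi: H, 5 mi L, 6 ra: H, 7 sko L, 8 po L.
Parse left to right (heavy = foot alone; LL = one foot; stranded L unfooted): (ˈmo:) (ˈgo:m) (ˈpu:) (ˈgi:) mi (ˈra:) (ˈsko.po).
Foot heads: 1, 2, 3, 4, 6, 7.
Primary stress on the rightmost head = syllable 7.
Secondary stress on 1, 2, 3, 4, 6: ˌmo:.ˌgo:m.ˌpu:.ˌgi:.mi.ˌra:.ˈsko.po.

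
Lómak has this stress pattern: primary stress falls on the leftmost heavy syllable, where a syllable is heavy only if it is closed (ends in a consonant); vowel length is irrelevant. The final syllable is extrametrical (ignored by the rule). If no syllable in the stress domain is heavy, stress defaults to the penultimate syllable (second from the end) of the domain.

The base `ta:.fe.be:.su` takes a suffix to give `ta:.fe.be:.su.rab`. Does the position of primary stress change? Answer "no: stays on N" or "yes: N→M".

yes: 2→3

Base `ta:.fe.be:.su` (4 syllables):
  The final syllable (4, su) is extrametrical; the stress domain is syllables 1–3.
  Weights: 1 ta: L, 2 fe L, 3 be: L.
  No heavy syllable in the domain; default to the penultimate syllable (second from the end) of the domain = syllable 2.
  → primary stress on syllable 2.
Suffixed `ta:.fe.be:.su.rab` (5 syllables):
  The final syllable (5, rab) is extrametrical; the stress domain is syllables 1–4.
  Weights: 1 ta: L, 2 fe L, 3 be: L, 4 su L.
  No heavy syllable in the domain; default to the penultimate syllable (second from the end) of the domain = syllable 3.
  → primary stress on syllable 3.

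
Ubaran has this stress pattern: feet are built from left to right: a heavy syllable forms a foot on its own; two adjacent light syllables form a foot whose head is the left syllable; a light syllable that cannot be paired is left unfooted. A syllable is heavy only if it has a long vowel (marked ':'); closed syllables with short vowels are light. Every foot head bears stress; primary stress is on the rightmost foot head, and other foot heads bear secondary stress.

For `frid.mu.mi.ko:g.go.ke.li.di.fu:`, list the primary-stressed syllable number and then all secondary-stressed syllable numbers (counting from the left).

Weights: 1 frid L, 2 mu L, 3 mi L, 4 ko:g H, 5 go L, 6 ke L, 7 li L, 8 di L, 9 fu: H.
Parse left to right (heavy = foot alone; LL = one foot; stranded L unfooted): (ˈfrid.mu) mi (ˈko:g) (ˈgo.ke) (ˈli.di) (ˈfu:).
Foot heads: 1, 4, 5, 7, 9.
Primary stress on the rightmost head = syllable 9.
Secondary stress on 1, 4, 5, 7: ˌfrid.mu.mi.ˌko:g.ˌgo.ke.ˌli.di.ˈfu:.

primary 9, secondary 1, 4, 5, 7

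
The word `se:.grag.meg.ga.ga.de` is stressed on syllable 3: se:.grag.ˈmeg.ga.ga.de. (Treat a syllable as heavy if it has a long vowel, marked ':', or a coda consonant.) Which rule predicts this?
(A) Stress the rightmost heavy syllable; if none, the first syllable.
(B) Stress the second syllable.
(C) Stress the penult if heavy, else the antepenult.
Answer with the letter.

A

Rule A → syllable 3 ✓.
Rule B → syllable 2 (observed: 3).
Rule C → syllable 4 (observed: 3).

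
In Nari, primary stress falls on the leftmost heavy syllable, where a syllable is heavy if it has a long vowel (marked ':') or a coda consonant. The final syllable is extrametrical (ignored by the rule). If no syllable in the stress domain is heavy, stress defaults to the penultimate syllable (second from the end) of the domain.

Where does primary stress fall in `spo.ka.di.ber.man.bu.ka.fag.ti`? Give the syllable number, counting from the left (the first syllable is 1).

4

The final syllable (9, ti) is extrametrical; the stress domain is syllables 1–8.
Weights: 1 spo L, 2 ka L, 3 di L, 4 ber H, 5 man H, 6 bu L, 7 ka L, 8 fag H.
Heavy syllables in the domain: 4, 5, 8. The leftmost is syllable 4 (ber).
Primary stress: syllable 4 → spo.ka.di.ˈber.man.bu.ka.fag.ti.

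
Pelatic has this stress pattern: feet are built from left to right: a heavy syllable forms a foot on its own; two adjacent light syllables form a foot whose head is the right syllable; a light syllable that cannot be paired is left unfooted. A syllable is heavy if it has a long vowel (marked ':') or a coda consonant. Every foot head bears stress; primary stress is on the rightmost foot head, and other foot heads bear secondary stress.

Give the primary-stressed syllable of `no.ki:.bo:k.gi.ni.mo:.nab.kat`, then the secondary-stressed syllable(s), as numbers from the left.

Weights: 1 no L, 2 ki: H, 3 bo:k H, 4 gi L, 5 ni L, 6 mo: H, 7 nab H, 8 kat H.
Parse left to right (heavy = foot alone; LL = one foot; stranded L unfooted): no (ˈki:) (ˈbo:k) (gi.ˈni) (ˈmo:) (ˈnab) (ˈkat).
Foot heads: 2, 3, 5, 6, 7, 8.
Primary stress on the rightmost head = syllable 8.
Secondary stress on 2, 3, 5, 6, 7: no.ˌki:.ˌbo:k.gi.ˌni.ˌmo:.ˌnab.ˈkat.

primary 8, secondary 2, 3, 5, 6, 7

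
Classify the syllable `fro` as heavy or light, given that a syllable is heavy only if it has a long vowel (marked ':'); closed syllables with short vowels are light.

`fro`: short vowel, open (no coda). Short vowel → light.

light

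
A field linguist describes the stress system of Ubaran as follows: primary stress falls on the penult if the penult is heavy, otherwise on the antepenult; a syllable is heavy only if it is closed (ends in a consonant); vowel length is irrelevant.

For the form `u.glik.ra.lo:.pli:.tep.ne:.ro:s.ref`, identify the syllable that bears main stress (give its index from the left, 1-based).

8

Weights: 7 ne: L, 8 ro:s H, 9 ref H.
The penult (syllable 8, ro:s) is heavy, so it takes stress.
Primary stress: syllable 8 → u.glik.ra.lo:.pli:.tep.ne:.ˈro:s.ref.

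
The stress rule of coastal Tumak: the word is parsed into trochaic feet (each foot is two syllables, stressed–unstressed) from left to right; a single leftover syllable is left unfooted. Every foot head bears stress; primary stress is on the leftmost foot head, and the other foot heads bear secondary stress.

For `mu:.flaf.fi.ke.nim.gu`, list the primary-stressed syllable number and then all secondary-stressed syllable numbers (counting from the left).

primary 1, secondary 3, 5

Parse left to right into trochaic (ˈσσ) feet: (ˈmu:.flaf) (ˈfi.ke) (ˈnim.gu).
Foot heads (stressed positions): 1, 3, 5.
End Rule Leftmost: primary stress on the leftmost head = syllable 1.
Secondary stress on 3, 5: ˈmu:.flaf.ˌfi.ke.ˌnim.gu.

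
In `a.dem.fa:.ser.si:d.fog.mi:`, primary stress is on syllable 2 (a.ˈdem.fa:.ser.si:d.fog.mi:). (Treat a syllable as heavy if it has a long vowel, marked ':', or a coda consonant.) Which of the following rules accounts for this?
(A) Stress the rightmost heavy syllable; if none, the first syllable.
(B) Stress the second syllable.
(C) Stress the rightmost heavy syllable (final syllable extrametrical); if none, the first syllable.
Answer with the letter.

Rule A → syllable 7 (observed: 2).
Rule B → syllable 2 ✓.
Rule C → syllable 6 (observed: 2).

B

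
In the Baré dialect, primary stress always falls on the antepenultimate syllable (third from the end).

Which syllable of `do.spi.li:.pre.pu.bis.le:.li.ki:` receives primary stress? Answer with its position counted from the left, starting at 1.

7

The word has 9 syllables; the antepenultimate syllable (third from the end) is syllable 7 (le:).
Primary stress: syllable 7 → do.spi.li:.pre.pu.bis.ˈle:.li.ki:.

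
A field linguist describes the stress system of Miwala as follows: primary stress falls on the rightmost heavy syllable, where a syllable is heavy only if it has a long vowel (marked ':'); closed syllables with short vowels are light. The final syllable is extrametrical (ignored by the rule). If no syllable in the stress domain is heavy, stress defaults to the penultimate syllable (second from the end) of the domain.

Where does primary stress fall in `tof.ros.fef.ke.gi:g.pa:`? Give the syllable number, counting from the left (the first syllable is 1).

5

The final syllable (6, pa:) is extrametrical; the stress domain is syllables 1–5.
Weights: 1 tof L, 2 ros L, 3 fef L, 4 ke L, 5 gi:g H.
Heavy syllables in the domain: 5. The rightmost is syllable 5 (gi:g).
Primary stress: syllable 5 → tof.ros.fef.ke.ˈgi:g.pa:.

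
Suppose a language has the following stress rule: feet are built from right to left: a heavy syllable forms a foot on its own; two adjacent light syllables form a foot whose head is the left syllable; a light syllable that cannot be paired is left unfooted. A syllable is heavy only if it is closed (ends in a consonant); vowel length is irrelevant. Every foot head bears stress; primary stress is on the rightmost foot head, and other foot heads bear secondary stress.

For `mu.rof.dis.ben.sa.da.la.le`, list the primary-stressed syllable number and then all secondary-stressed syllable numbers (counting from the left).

Weights: 1 mu L, 2 rof H, 3 dis H, 4 ben H, 5 sa L, 6 da L, 7 la L, 8 le L.
Parse right to left (heavy = foot alone; LL = one foot; stranded L unfooted): mu (ˈrof) (ˈdis) (ˈben) (ˈsa.da) (ˈla.le).
Foot heads: 2, 3, 4, 5, 7.
Primary stress on the rightmost head = syllable 7.
Secondary stress on 2, 3, 4, 5: mu.ˌrof.ˌdis.ˌben.ˌsa.da.ˈla.le.

primary 7, secondary 2, 3, 4, 5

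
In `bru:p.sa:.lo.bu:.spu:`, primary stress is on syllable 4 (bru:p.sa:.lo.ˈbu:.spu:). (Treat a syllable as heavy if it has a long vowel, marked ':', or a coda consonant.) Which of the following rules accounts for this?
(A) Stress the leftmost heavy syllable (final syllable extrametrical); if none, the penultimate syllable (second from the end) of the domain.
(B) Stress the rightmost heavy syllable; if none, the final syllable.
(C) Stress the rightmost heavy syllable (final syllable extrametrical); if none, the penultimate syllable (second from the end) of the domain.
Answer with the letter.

C

Rule A → syllable 1 (observed: 4).
Rule B → syllable 5 (observed: 4).
Rule C → syllable 4 ✓.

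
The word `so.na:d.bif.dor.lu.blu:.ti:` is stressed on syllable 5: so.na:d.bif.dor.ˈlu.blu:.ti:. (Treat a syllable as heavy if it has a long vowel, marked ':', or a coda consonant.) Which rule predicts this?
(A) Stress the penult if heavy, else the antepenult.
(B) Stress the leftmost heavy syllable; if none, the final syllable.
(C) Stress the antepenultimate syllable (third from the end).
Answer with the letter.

Rule A → syllable 6 (observed: 5).
Rule B → syllable 2 (observed: 5).
Rule C → syllable 5 ✓.

C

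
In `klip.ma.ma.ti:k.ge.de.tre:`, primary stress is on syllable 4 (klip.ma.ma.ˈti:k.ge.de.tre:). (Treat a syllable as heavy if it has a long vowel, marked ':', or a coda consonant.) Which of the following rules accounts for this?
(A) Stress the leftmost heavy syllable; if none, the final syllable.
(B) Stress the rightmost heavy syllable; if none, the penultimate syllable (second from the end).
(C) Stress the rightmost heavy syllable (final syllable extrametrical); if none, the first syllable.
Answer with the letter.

C

Rule A → syllable 1 (observed: 4).
Rule B → syllable 7 (observed: 4).
Rule C → syllable 4 ✓.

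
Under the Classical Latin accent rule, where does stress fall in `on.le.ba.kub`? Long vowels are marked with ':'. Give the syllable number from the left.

2

Classical Latin: stress the penult if heavy (long vowel or closed), else the antepenult.
Weights: 2 le L, 3 ba L, 4 kub H.
The penult (syllable 3, ba) is light, so stress falls on the antepenult (syllable 2, le).
Stress on syllable 2: on.ˈle.ba.kub.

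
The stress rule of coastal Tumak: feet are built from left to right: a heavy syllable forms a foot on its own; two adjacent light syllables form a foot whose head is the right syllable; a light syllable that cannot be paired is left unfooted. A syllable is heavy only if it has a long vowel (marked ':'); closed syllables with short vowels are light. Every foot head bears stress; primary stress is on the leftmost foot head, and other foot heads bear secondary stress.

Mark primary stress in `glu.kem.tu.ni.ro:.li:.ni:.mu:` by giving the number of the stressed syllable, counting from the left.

Weights: 1 glu L, 2 kem L, 3 tu L, 4 ni L, 5 ro: H, 6 li: H, 7 ni: H, 8 mu: H.
Parse left to right (heavy = foot alone; LL = one foot; stranded L unfooted): (glu.ˈkem) (tu.ˈni) (ˈro:) (ˈli:) (ˈni:) (ˈmu:).
Foot heads: 2, 4, 5, 6, 7, 8.
Primary stress on the leftmost head = syllable 2.
Primary stress: syllable 2 → glu.ˈkem.tu.ni.ro:.li:.ni:.mu:.

2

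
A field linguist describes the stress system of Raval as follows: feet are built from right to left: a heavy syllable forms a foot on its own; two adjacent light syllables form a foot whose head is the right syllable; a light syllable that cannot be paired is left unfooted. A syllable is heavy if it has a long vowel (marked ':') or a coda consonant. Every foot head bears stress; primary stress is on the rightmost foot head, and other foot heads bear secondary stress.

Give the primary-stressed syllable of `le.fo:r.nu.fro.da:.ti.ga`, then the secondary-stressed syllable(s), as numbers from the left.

primary 7, secondary 2, 4, 5

Weights: 1 le L, 2 fo:r H, 3 nu L, 4 fro L, 5 da: H, 6 ti L, 7 ga L.
Parse right to left (heavy = foot alone; LL = one foot; stranded L unfooted): le (ˈfo:r) (nu.ˈfro) (ˈda:) (ti.ˈga).
Foot heads: 2, 4, 5, 7.
Primary stress on the rightmost head = syllable 7.
Secondary stress on 2, 4, 5: le.ˌfo:r.nu.ˌfro.ˌda:.ti.ˈga.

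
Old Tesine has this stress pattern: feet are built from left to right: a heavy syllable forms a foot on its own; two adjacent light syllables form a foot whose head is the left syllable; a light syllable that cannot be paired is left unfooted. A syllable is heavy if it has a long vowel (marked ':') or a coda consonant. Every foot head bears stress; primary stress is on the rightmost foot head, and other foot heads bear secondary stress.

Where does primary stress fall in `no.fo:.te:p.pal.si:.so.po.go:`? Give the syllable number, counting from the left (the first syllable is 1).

8

Weights: 1 no L, 2 fo: H, 3 te:p H, 4 pal H, 5 si: H, 6 so L, 7 po L, 8 go: H.
Parse left to right (heavy = foot alone; LL = one foot; stranded L unfooted): no (ˈfo:) (ˈte:p) (ˈpal) (ˈsi:) (ˈso.po) (ˈgo:).
Foot heads: 2, 3, 4, 5, 6, 8.
Primary stress on the rightmost head = syllable 8.
Primary stress: syllable 8 → no.fo:.te:p.pal.si:.so.po.ˈgo:.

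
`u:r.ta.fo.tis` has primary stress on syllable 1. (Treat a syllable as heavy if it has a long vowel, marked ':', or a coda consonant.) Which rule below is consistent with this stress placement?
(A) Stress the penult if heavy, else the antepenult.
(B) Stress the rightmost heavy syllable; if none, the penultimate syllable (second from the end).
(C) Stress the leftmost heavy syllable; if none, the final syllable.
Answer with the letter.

C

Rule A → syllable 2 (observed: 1).
Rule B → syllable 4 (observed: 1).
Rule C → syllable 1 ✓.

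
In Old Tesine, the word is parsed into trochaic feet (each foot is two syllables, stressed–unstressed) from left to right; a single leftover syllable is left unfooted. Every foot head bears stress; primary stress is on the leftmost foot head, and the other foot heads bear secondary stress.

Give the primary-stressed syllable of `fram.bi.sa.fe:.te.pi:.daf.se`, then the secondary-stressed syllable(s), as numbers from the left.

primary 1, secondary 3, 5, 7

Parse left to right into trochaic (ˈσσ) feet: (ˈfram.bi) (ˈsa.fe:) (ˈte.pi:) (ˈdaf.se).
Foot heads (stressed positions): 1, 3, 5, 7.
End Rule Leftmost: primary stress on the leftmost head = syllable 1.
Secondary stress on 3, 5, 7: ˈfram.bi.ˌsa.fe:.ˌte.pi:.ˌdaf.se.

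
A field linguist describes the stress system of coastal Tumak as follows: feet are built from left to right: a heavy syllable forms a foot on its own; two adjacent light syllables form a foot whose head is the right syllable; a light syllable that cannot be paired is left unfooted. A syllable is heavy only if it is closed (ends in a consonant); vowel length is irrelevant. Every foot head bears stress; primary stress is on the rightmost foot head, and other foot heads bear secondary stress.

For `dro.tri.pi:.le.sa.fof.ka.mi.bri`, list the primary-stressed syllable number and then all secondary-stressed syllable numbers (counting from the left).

Weights: 1 dro L, 2 tri L, 3 pi: L, 4 le L, 5 sa L, 6 fof H, 7 ka L, 8 mi L, 9 bri L.
Parse left to right (heavy = foot alone; LL = one foot; stranded L unfooted): (dro.ˈtri) (pi:.ˈle) sa (ˈfof) (ka.ˈmi) bri.
Foot heads: 2, 4, 6, 8.
Primary stress on the rightmost head = syllable 8.
Secondary stress on 2, 4, 6: dro.ˌtri.pi:.ˌle.sa.ˌfof.ka.ˈmi.bri.

primary 8, secondary 2, 4, 6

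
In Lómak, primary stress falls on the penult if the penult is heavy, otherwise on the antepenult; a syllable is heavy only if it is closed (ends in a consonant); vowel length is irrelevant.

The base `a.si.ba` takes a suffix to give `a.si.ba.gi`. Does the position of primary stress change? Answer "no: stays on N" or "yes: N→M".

Base `a.si.ba` (3 syllables):
  Weights: 1 a L, 2 si L, 3 ba L.
  The penult (syllable 2, si) is light, so stress falls on the antepenult (syllable 1, a).
  → primary stress on syllable 1.
Suffixed `a.si.ba.gi` (4 syllables):
  Weights: 2 si L, 3 ba L, 4 gi L.
  The penult (syllable 3, ba) is light, so stress falls on the antepenult (syllable 2, si).
  → primary stress on syllable 2.

yes: 1→2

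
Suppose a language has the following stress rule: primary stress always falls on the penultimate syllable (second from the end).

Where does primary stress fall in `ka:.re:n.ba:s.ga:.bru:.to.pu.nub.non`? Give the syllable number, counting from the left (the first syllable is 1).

The word has 9 syllables; the penultimate syllable (second from the end) is syllable 8 (nub).
Primary stress: syllable 8 → ka:.re:n.ba:s.ga:.bru:.to.pu.ˈnub.non.

8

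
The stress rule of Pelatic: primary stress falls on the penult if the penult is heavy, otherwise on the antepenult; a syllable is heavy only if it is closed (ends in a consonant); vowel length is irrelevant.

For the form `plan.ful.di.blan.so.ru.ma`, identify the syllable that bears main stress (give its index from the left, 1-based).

5

Weights: 5 so L, 6 ru L, 7 ma L.
The penult (syllable 6, ru) is light, so stress falls on the antepenult (syllable 5, so).
Primary stress: syllable 5 → plan.ful.di.blan.ˈso.ru.ma.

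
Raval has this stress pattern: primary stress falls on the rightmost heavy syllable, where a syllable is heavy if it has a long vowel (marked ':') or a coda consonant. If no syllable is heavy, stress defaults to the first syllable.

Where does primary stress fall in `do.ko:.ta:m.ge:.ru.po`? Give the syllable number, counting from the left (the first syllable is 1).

4

Weights: 1 do L, 2 ko: H, 3 ta:m H, 4 ge: H, 5 ru L, 6 po L.
Heavy syllables in the domain: 2, 3, 4. The rightmost is syllable 4 (ge:).
Primary stress: syllable 4 → do.ko:.ta:m.ˈge:.ru.po.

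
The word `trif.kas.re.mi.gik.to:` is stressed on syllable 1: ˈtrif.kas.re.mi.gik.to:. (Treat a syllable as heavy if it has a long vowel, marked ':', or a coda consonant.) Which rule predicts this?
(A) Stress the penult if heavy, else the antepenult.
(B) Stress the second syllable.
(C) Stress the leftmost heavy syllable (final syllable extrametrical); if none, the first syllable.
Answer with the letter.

C

Rule A → syllable 5 (observed: 1).
Rule B → syllable 2 (observed: 1).
Rule C → syllable 1 ✓.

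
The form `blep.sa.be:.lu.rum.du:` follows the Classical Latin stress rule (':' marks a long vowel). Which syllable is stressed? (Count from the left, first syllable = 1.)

5

Classical Latin: stress the penult if heavy (long vowel or closed), else the antepenult.
Weights: 4 lu L, 5 rum H, 6 du: H.
The penult (syllable 5, rum) is heavy, so it takes stress.
Stress on syllable 5: blep.sa.be:.lu.ˈrum.du:.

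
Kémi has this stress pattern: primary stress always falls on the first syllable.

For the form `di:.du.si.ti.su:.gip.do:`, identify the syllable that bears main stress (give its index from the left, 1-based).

The word has 7 syllables; the first syllable is syllable 1 (di:).
Primary stress: syllable 1 → ˈdi:.du.si.ti.su:.gip.do:.

1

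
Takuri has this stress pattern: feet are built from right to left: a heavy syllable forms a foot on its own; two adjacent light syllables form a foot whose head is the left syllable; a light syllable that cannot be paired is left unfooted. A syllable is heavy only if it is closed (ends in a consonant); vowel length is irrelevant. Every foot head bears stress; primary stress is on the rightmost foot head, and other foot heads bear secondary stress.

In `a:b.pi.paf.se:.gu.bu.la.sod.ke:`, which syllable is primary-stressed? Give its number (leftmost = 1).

8

Weights: 1 a:b H, 2 pi L, 3 paf H, 4 se: L, 5 gu L, 6 bu L, 7 la L, 8 sod H, 9 ke: L.
Parse right to left (heavy = foot alone; LL = one foot; stranded L unfooted): (ˈa:b) pi (ˈpaf) (ˈse:.gu) (ˈbu.la) (ˈsod) ke:.
Foot heads: 1, 3, 4, 6, 8.
Primary stress on the rightmost head = syllable 8.
Primary stress: syllable 8 → a:b.pi.paf.se:.gu.bu.la.ˈsod.ke:.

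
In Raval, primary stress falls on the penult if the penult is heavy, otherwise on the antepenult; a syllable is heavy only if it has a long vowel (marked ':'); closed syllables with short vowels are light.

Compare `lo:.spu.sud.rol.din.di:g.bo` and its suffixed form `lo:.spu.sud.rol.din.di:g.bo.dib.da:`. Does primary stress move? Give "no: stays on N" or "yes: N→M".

Base `lo:.spu.sud.rol.din.di:g.bo` (7 syllables):
  Weights: 5 din L, 6 di:g H, 7 bo L.
  The penult (syllable 6, di:g) is heavy, so it takes stress.
  → primary stress on syllable 6.
Suffixed `lo:.spu.sud.rol.din.di:g.bo.dib.da:` (9 syllables):
  Weights: 7 bo L, 8 dib L, 9 da: H.
  The penult (syllable 8, dib) is light, so stress falls on the antepenult (syllable 7, bo).
  → primary stress on syllable 7.

yes: 6→7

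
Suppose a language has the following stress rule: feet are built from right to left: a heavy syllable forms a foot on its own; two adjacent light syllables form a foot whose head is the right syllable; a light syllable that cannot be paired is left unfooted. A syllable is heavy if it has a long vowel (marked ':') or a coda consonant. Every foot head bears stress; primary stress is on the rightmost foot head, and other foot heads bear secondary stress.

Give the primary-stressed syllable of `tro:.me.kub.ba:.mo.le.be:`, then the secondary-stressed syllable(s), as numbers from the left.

Weights: 1 tro: H, 2 me L, 3 kub H, 4 ba: H, 5 mo L, 6 le L, 7 be: H.
Parse right to left (heavy = foot alone; LL = one foot; stranded L unfooted): (ˈtro:) me (ˈkub) (ˈba:) (mo.ˈle) (ˈbe:).
Foot heads: 1, 3, 4, 6, 7.
Primary stress on the rightmost head = syllable 7.
Secondary stress on 1, 3, 4, 6: ˌtro:.me.ˌkub.ˌba:.mo.ˌle.ˈbe:.

primary 7, secondary 1, 3, 4, 6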